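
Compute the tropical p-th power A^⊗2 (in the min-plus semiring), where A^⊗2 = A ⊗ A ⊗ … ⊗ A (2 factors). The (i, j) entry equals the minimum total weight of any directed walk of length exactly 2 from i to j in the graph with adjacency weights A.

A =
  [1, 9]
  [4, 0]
A^⊗2 =
  [2, 9]
  [4, 0]

Each entry (A^⊗2)_ij equals the minimum over all length-2 walks i = v_0 → v_1 → … → v_2 = j of Σ_t A[v_t][v_{t+1}]. For example, for (i, j) = (0, 1) we minimise over 2 possible intermediate vertex sequences; the minimum is 9, attained along the walk 0 → 1 → 1.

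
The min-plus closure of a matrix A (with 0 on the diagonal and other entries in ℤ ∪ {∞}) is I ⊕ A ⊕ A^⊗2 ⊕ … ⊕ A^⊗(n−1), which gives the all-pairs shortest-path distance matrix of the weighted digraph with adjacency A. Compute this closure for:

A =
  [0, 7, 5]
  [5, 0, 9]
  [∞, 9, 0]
Closure =
  [0, 7, 5]
  [5, 0, 9]
  [14, 9, 0]

This is the Floyd-Warshall all-pairs shortest-path computation. For each intermediate vertex k = 0, 1, …, 2, update dist[i][j] ← min(dist[i][j], dist[i][k] + dist[k][j]). The final matrix gives, for each (i, j), the minimum total weight of any directed path from i to j (possibly empty when i = j).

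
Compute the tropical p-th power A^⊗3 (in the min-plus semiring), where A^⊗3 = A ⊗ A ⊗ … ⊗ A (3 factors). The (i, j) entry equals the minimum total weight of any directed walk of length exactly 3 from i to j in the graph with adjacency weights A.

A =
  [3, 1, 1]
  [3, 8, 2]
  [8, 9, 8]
A^⊗3 =
  [7, 5, 5]
  [7, 7, 6]
  [12, 12, 11]

Each entry (A^⊗3)_ij equals the minimum over all length-3 walks i = v_0 → v_1 → … → v_3 = j of Σ_t A[v_t][v_{t+1}]. For example, for (i, j) = (0, 2) we minimise over 9 possible intermediate vertex sequences; the minimum is 5, attained along the walk 0 → 1 → 0 → 2.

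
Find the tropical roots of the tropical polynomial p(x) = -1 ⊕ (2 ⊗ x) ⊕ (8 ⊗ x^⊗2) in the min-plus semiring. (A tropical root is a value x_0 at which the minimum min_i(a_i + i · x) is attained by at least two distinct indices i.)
Roots: {-6, -3}

Each tropical root is a break point of the lower envelope of the lines y = a_i + i · x (there are 3 lines, with slopes 0, 1, ..., 2). Only the lines that attain the minimum somewhere contribute to roots; other lines are dominated. Here the surviving (envelope) indices are i = 2, i = 1, i = 0.
Intersections between consecutive envelope lines give the roots: for adjacent envelope indices i < j the intersection is x = (a_i − a_j) / (j − i). Reading off the sorted break points: {-6, -3}.
Verification: at each break x_0, at least two indices attain the minimum of min_i(a_i + i · x_0).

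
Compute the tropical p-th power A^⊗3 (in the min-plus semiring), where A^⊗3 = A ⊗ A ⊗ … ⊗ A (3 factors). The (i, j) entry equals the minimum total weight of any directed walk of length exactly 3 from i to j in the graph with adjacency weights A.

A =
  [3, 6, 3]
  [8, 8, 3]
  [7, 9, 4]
A^⊗3 =
  [9, 12, 9]
  [13, 16, 11]
  [13, 16, 12]

Each entry (A^⊗3)_ij equals the minimum over all length-3 walks i = v_0 → v_1 → … → v_3 = j of Σ_t A[v_t][v_{t+1}]. For example, for (i, j) = (0, 2) we minimise over 9 possible intermediate vertex sequences; the minimum is 9, attained along the walk 0 → 0 → 0 → 2.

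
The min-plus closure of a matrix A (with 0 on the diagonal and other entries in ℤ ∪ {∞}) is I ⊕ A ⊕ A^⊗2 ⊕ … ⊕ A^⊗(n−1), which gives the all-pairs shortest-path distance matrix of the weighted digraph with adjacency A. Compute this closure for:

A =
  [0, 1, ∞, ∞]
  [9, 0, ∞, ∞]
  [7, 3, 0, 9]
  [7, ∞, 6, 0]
Closure =
  [0, 1, ∞, ∞]
  [9, 0, ∞, ∞]
  [7, 3, 0, 9]
  [7, 8, 6, 0]

This is the Floyd-Warshall all-pairs shortest-path computation. For each intermediate vertex k = 0, 1, …, 3, update dist[i][j] ← min(dist[i][j], dist[i][k] + dist[k][j]). The final matrix gives, for each (i, j), the minimum total weight of any directed path from i to j (possibly empty when i = j).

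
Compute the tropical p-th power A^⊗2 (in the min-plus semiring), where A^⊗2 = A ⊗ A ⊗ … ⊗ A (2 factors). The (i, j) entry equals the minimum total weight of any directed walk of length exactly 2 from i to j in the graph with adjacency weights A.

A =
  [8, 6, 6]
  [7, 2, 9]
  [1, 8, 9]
A^⊗2 =
  [7, 8, 14]
  [9, 4, 11]
  [9, 7, 7]

Each entry (A^⊗2)_ij equals the minimum over all length-2 walks i = v_0 → v_1 → … → v_2 = j of Σ_t A[v_t][v_{t+1}]. For example, for (i, j) = (0, 2) we minimise over 3 possible intermediate vertex sequences; the minimum is 14, attained along the walk 0 → 0 → 2.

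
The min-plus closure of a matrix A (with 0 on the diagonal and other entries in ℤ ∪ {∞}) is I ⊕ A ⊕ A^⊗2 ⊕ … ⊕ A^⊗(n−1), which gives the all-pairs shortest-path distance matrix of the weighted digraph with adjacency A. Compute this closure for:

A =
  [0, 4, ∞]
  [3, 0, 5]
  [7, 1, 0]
Closure =
  [0, 4, 9]
  [3, 0, 5]
  [4, 1, 0]

This is the Floyd-Warshall all-pairs shortest-path computation. For each intermediate vertex k = 0, 1, …, 2, update dist[i][j] ← min(dist[i][j], dist[i][k] + dist[k][j]). The final matrix gives, for each (i, j), the minimum total weight of any directed path from i to j (possibly empty when i = j).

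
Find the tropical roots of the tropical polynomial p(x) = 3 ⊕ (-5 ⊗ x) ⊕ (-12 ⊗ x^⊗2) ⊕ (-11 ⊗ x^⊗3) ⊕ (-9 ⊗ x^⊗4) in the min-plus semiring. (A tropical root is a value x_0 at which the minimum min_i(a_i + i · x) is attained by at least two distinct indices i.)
Roots: {-2, -1, 7, 8}

Each tropical root is a break point of the lower envelope of the lines y = a_i + i · x (there are 5 lines, with slopes 0, 1, ..., 4). Only the lines that attain the minimum somewhere contribute to roots; other lines are dominated. Here the surviving (envelope) indices are i = 4, i = 3, i = 2, i = 1, i = 0.
Intersections between consecutive envelope lines give the roots: for adjacent envelope indices i < j the intersection is x = (a_i − a_j) / (j − i). Reading off the sorted break points: {-2, -1, 7, 8}.
Verification: at each break x_0, at least two indices attain the minimum of min_i(a_i + i · x_0).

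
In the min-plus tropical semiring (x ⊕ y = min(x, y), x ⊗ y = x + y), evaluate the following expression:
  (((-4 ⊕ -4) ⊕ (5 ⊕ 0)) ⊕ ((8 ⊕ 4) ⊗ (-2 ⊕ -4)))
(((-4 ⊕ -4) ⊕ (5 ⊕ 0)) ⊕ ((8 ⊕ 4) ⊗ (-2 ⊕ -4))) = -4

Expand innermost to outermost. Recall ⊕ takes the minimum of its arguments and ⊗ takes their sum. Working out the expression (((-4 ⊕ -4) ⊕ (5 ⊕ 0)) ⊕ ((8 ⊕ 4) ⊗ (-2 ⊕ -4))) gives -4.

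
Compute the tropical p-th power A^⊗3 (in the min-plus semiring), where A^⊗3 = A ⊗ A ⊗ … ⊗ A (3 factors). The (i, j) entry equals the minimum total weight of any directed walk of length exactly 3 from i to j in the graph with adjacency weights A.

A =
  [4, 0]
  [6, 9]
A^⊗3 =
  [10, 6]
  [12, 10]

Each entry (A^⊗3)_ij equals the minimum over all length-3 walks i = v_0 → v_1 → … → v_3 = j of Σ_t A[v_t][v_{t+1}]. For example, for (i, j) = (0, 1) we minimise over 4 possible intermediate vertex sequences; the minimum is 6, attained along the walk 0 → 1 → 0 → 1.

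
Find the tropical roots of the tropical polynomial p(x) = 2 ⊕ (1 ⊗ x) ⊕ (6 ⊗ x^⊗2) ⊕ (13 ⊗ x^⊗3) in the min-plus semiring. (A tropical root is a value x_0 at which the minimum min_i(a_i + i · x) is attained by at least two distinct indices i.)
Roots: {-7, -5, 1}

Each tropical root is a break point of the lower envelope of the lines y = a_i + i · x (there are 4 lines, with slopes 0, 1, ..., 3). Only the lines that attain the minimum somewhere contribute to roots; other lines are dominated. Here the surviving (envelope) indices are i = 3, i = 2, i = 1, i = 0.
Intersections between consecutive envelope lines give the roots: for adjacent envelope indices i < j the intersection is x = (a_i − a_j) / (j − i). Reading off the sorted break points: {-7, -5, 1}.
Verification: at each break x_0, at least two indices attain the minimum of min_i(a_i + i · x_0).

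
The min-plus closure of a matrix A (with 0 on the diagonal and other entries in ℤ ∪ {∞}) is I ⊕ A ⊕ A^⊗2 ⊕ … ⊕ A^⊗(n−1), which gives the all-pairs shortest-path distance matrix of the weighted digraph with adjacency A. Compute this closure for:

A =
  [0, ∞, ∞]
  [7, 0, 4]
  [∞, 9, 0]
Closure =
  [0, ∞, ∞]
  [7, 0, 4]
  [16, 9, 0]

This is the Floyd-Warshall all-pairs shortest-path computation. For each intermediate vertex k = 0, 1, …, 2, update dist[i][j] ← min(dist[i][j], dist[i][k] + dist[k][j]). The final matrix gives, for each (i, j), the minimum total weight of any directed path from i to j (possibly empty when i = j).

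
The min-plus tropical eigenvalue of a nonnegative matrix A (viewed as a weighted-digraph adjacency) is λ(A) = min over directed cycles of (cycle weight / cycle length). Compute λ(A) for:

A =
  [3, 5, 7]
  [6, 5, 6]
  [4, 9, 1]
λ(A) = 1

Enumerate directed cycles and compute their means (weight / length). Sample:
  cycle 0 → 0: weight = 3, length = 1, mean = 3/1 ≈ 3.000
  cycle 1 → 1: weight = 5, length = 1, mean = 5/1 ≈ 5.000
  cycle 2 → 2: weight = 1, length = 1, mean = 1/1 ≈ 1.000
  cycle 0 → 1 → 0: weight = 11, length = 2, mean = 11/2 ≈ 5.500
  cycle 0 → 2 → 0: weight = 11, length = 2, mean = 11/2 ≈ 5.500
  cycle 1 → 0 → 1: weight = 11, length = 2, mean = 11/2 ≈ 5.500
Minimum mean = 1.000, attained e.g. along the cycle 2 → 2 with weight 1 and length 1. So λ(A) = 1/1 = 1.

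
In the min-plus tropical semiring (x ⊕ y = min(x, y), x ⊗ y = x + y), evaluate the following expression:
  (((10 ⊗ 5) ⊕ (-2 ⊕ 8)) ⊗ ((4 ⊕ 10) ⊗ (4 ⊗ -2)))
(((10 ⊗ 5) ⊕ (-2 ⊕ 8)) ⊗ ((4 ⊕ 10) ⊗ (4 ⊗ -2))) = 4

Expand innermost to outermost. Recall ⊕ takes the minimum of its arguments and ⊗ takes their sum. Working out the expression (((10 ⊗ 5) ⊕ (-2 ⊕ 8)) ⊗ ((4 ⊕ 10) ⊗ (4 ⊗ -2))) gives 4.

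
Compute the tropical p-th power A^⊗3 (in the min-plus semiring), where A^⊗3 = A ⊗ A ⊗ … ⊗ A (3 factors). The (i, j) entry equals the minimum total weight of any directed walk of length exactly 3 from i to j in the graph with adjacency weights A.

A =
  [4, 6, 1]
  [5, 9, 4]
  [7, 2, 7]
A^⊗3 =
  [8, 7, 7]
  [11, 8, 10]
  [11, 8, 8]

Each entry (A^⊗3)_ij equals the minimum over all length-3 walks i = v_0 → v_1 → … → v_3 = j of Σ_t A[v_t][v_{t+1}]. For example, for (i, j) = (0, 2) we minimise over 9 possible intermediate vertex sequences; the minimum is 7, attained along the walk 0 → 2 → 1 → 2.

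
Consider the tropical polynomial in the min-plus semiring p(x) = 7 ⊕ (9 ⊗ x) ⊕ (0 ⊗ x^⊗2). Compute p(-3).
p(-3) = -6

A tropical monomial a ⊗ x^⊗i evaluates to a + i · x. Evaluating each term at x = -3:
  Term 0 contributes 7 + 0 · -3 = 7
  Term 1 contributes 9 + 1 · -3 = 6
  Term 2 contributes 0 + 2 · -3 = -6
p(-3) = ⊕ of these = min[7, 6, -6] = -6.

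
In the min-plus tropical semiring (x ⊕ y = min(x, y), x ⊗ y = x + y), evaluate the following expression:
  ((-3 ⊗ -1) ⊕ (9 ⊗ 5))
((-3 ⊗ -1) ⊕ (9 ⊗ 5)) = -4

Expand innermost to outermost. Recall ⊕ takes the minimum of its arguments and ⊗ takes their sum. Working out the expression ((-3 ⊗ -1) ⊕ (9 ⊗ 5)) gives -4.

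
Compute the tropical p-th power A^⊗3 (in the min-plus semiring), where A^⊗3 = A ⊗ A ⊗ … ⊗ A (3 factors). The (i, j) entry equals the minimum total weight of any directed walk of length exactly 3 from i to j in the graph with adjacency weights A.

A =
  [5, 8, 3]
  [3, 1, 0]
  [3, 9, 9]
A^⊗3 =
  [11, 10, 9]
  [4, 3, 2]
  [9, 11, 10]

Each entry (A^⊗3)_ij equals the minimum over all length-3 walks i = v_0 → v_1 → … → v_3 = j of Σ_t A[v_t][v_{t+1}]. For example, for (i, j) = (0, 2) we minimise over 9 possible intermediate vertex sequences; the minimum is 9, attained along the walk 0 → 1 → 1 → 2.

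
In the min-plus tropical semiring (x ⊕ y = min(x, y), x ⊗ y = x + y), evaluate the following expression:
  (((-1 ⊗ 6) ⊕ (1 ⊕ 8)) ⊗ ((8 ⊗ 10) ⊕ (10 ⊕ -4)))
(((-1 ⊗ 6) ⊕ (1 ⊕ 8)) ⊗ ((8 ⊗ 10) ⊕ (10 ⊕ -4))) = -3

Expand innermost to outermost. Recall ⊕ takes the minimum of its arguments and ⊗ takes their sum. Working out the expression (((-1 ⊗ 6) ⊕ (1 ⊕ 8)) ⊗ ((8 ⊗ 10) ⊕ (10 ⊕ -4))) gives -3.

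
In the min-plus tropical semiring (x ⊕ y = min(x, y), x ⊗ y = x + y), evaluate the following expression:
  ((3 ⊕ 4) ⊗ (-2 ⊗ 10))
((3 ⊕ 4) ⊗ (-2 ⊗ 10)) = 11

Expand innermost to outermost. Recall ⊕ takes the minimum of its arguments and ⊗ takes their sum. Working out the expression ((3 ⊕ 4) ⊗ (-2 ⊗ 10)) gives 11.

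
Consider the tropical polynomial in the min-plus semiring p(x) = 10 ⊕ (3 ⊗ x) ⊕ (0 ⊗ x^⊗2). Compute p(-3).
p(-3) = -6

A tropical monomial a ⊗ x^⊗i evaluates to a + i · x. Evaluating each term at x = -3:
  Term 0 contributes 10 + 0 · -3 = 10
  Term 1 contributes 3 + 1 · -3 = 0
  Term 2 contributes 0 + 2 · -3 = -6
p(-3) = ⊕ of these = min[10, 0, -6] = -6.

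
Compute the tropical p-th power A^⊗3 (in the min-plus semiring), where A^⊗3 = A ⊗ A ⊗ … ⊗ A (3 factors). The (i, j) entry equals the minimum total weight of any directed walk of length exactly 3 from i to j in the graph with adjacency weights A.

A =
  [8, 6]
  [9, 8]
A^⊗3 =
  [23, 21]
  [24, 23]

Each entry (A^⊗3)_ij equals the minimum over all length-3 walks i = v_0 → v_1 → … → v_3 = j of Σ_t A[v_t][v_{t+1}]. For example, for (i, j) = (0, 1) we minimise over 4 possible intermediate vertex sequences; the minimum is 21, attained along the walk 0 → 1 → 0 → 1.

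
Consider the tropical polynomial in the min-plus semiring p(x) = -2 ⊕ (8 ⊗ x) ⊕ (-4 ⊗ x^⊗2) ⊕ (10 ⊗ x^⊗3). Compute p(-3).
p(-3) = -10

A tropical monomial a ⊗ x^⊗i evaluates to a + i · x. Evaluating each term at x = -3:
  Term 0 contributes -2 + 0 · -3 = -2
  Term 1 contributes 8 + 1 · -3 = 5
  Term 2 contributes -4 + 2 · -3 = -10
  Term 3 contributes 10 + 3 · -3 = 1
p(-3) = ⊕ of these = min[-2, 5, -10, 1] = -10.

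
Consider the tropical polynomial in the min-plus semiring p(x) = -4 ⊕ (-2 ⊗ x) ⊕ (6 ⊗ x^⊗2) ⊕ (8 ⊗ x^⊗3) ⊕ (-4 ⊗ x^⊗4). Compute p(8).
p(8) = -4

A tropical monomial a ⊗ x^⊗i evaluates to a + i · x. Evaluating each term at x = 8:
  Term 0 contributes -4 + 0 · 8 = -4
  Term 1 contributes -2 + 1 · 8 = 6
  Term 2 contributes 6 + 2 · 8 = 22
  Term 3 contributes 8 + 3 · 8 = 32
  Term 4 contributes -4 + 4 · 8 = 28
p(8) = ⊕ of these = min[-4, 6, 22, 32, 28] = -4.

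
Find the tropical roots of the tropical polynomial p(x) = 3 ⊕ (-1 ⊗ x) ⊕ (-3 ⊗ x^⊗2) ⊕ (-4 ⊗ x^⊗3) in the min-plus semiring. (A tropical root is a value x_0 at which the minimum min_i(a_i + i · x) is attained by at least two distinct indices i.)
Roots: {1, 2, 4}

Each tropical root is a break point of the lower envelope of the lines y = a_i + i · x (there are 4 lines, with slopes 0, 1, ..., 3). Only the lines that attain the minimum somewhere contribute to roots; other lines are dominated. Here the surviving (envelope) indices are i = 3, i = 2, i = 1, i = 0.
Intersections between consecutive envelope lines give the roots: for adjacent envelope indices i < j the intersection is x = (a_i − a_j) / (j − i). Reading off the sorted break points: {1, 2, 4}.
Verification: at each break x_0, at least two indices attain the minimum of min_i(a_i + i · x_0).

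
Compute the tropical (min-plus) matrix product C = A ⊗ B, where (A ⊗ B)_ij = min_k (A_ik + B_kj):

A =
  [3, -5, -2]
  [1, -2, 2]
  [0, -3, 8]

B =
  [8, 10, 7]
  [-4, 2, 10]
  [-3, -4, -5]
A ⊗ B =
  [-9, -6, -7]
  [-6, -2, -3]
  [-7, -1, 3]

Apply the min-plus product entry-by-entry:
  C[0][0] = min over k of (A[0][0] + B[0][0] = 3 + 8 = 11, A[0][1] + B[1][0] = -5 + -4 = -9, A[0][2] + B[2][0] = -2 + -3 = -5) = -9 (attained at k = 1)
  C[0][1] = min over k of (A[0][0] + B[0][1] = 3 + 10 = 13, A[0][1] + B[1][1] = -5 + 2 = -3, A[0][2] + B[2][1] = -2 + -4 = -6) = -6 (attained at k = 2)
  C[0][2] = min over k of (A[0][0] + B[0][2] = 3 + 7 = 10, A[0][1] + B[1][2] = -5 + 10 = 5, A[0][2] + B[2][2] = -2 + -5 = -7) = -7 (attained at k = 2)
  C[1][0] = min over k of (A[1][0] + B[0][0] = 1 + 8 = 9, A[1][1] + B[1][0] = -2 + -4 = -6, A[1][2] + B[2][0] = 2 + -3 = -1) = -6 (attained at k = 1)
  C[1][1] = min over k of (A[1][0] + B[0][1] = 1 + 10 = 11, A[1][1] + B[1][1] = -2 + 2 = 0, A[1][2] + B[2][1] = 2 + -4 = -2) = -2 (attained at k = 2)
  C[1][2] = min over k of (A[1][0] + B[0][2] = 1 + 7 = 8, A[1][1] + B[1][2] = -2 + 10 = 8, A[1][2] + B[2][2] = 2 + -5 = -3) = -3 (attained at k = 2)
  C[2][0] = min over k of (A[2][0] + B[0][0] = 0 + 8 = 8, A[2][1] + B[1][0] = -3 + -4 = -7, A[2][2] + B[2][0] = 8 + -3 = 5) = -7 (attained at k = 1)
  C[2][1] = min over k of (A[2][0] + B[0][1] = 0 + 10 = 10, A[2][1] + B[1][1] = -3 + 2 = -1, A[2][2] + B[2][1] = 8 + -4 = 4) = -1 (attained at k = 1)
  C[2][2] = min over k of (A[2][0] + B[0][2] = 0 + 7 = 7, A[2][1] + B[1][2] = -3 + 10 = 7, A[2][2] + B[2][2] = 8 + -5 = 3) = 3 (attained at k = 2)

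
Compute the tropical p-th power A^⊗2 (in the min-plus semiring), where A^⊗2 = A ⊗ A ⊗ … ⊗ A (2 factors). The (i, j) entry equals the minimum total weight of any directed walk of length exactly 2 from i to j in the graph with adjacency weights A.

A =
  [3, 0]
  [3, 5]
A^⊗2 =
  [3, 3]
  [6, 3]

Each entry (A^⊗2)_ij equals the minimum over all length-2 walks i = v_0 → v_1 → … → v_2 = j of Σ_t A[v_t][v_{t+1}]. For example, for (i, j) = (0, 1) we minimise over 2 possible intermediate vertex sequences; the minimum is 3, attained along the walk 0 → 0 → 1.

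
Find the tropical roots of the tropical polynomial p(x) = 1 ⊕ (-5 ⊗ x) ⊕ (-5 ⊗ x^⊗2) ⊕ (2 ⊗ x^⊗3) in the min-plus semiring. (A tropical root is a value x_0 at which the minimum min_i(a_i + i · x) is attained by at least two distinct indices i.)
Roots: {-7, 0, 6}

Each tropical root is a break point of the lower envelope of the lines y = a_i + i · x (there are 4 lines, with slopes 0, 1, ..., 3). Only the lines that attain the minimum somewhere contribute to roots; other lines are dominated. Here the surviving (envelope) indices are i = 3, i = 2, i = 1, i = 0.
Intersections between consecutive envelope lines give the roots: for adjacent envelope indices i < j the intersection is x = (a_i − a_j) / (j − i). Reading off the sorted break points: {-7, 0, 6}.
Verification: at each break x_0, at least two indices attain the minimum of min_i(a_i + i · x_0).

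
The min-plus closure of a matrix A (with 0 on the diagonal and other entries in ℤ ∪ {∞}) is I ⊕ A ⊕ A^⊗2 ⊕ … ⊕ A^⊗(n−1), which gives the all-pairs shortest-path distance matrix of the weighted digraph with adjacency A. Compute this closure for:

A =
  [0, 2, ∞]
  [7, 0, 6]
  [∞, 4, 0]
Closure =
  [0, 2, 8]
  [7, 0, 6]
  [11, 4, 0]

This is the Floyd-Warshall all-pairs shortest-path computation. For each intermediate vertex k = 0, 1, …, 2, update dist[i][j] ← min(dist[i][j], dist[i][k] + dist[k][j]). The final matrix gives, for each (i, j), the minimum total weight of any directed path from i to j (possibly empty when i = j).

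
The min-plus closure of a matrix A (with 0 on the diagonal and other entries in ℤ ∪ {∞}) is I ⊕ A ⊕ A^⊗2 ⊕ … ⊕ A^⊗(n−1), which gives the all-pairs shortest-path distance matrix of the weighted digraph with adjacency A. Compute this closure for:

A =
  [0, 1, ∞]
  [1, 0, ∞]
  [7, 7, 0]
Closure =
  [0, 1, ∞]
  [1, 0, ∞]
  [7, 7, 0]

This is the Floyd-Warshall all-pairs shortest-path computation. For each intermediate vertex k = 0, 1, …, 2, update dist[i][j] ← min(dist[i][j], dist[i][k] + dist[k][j]). The final matrix gives, for each (i, j), the minimum total weight of any directed path from i to j (possibly empty when i = j).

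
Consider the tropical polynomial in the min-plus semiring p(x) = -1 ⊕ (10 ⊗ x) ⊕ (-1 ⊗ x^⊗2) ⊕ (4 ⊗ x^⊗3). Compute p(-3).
p(-3) = -7

A tropical monomial a ⊗ x^⊗i evaluates to a + i · x. Evaluating each term at x = -3:
  Term 0 contributes -1 + 0 · -3 = -1
  Term 1 contributes 10 + 1 · -3 = 7
  Term 2 contributes -1 + 2 · -3 = -7
  Term 3 contributes 4 + 3 · -3 = -5
p(-3) = ⊕ of these = min[-1, 7, -7, -5] = -7.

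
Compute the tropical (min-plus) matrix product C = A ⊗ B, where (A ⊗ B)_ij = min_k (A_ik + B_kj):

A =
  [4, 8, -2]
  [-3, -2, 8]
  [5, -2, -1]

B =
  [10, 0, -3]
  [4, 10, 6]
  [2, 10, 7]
A ⊗ B =
  [0, 4, 1]
  [2, -3, -6]
  [1, 5, 2]

Apply the min-plus product entry-by-entry:
  C[0][0] = min over k of (A[0][0] + B[0][0] = 4 + 10 = 14, A[0][1] + B[1][0] = 8 + 4 = 12, A[0][2] + B[2][0] = -2 + 2 = 0) = 0 (attained at k = 2)
  C[0][1] = min over k of (A[0][0] + B[0][1] = 4 + 0 = 4, A[0][1] + B[1][1] = 8 + 10 = 18, A[0][2] + B[2][1] = -2 + 10 = 8) = 4 (attained at k = 0)
  C[0][2] = min over k of (A[0][0] + B[0][2] = 4 + -3 = 1, A[0][1] + B[1][2] = 8 + 6 = 14, A[0][2] + B[2][2] = -2 + 7 = 5) = 1 (attained at k = 0)
  C[1][0] = min over k of (A[1][0] + B[0][0] = -3 + 10 = 7, A[1][1] + B[1][0] = -2 + 4 = 2, A[1][2] + B[2][0] = 8 + 2 = 10) = 2 (attained at k = 1)
  C[1][1] = min over k of (A[1][0] + B[0][1] = -3 + 0 = -3, A[1][1] + B[1][1] = -2 + 10 = 8, A[1][2] + B[2][1] = 8 + 10 = 18) = -3 (attained at k = 0)
  C[1][2] = min over k of (A[1][0] + B[0][2] = -3 + -3 = -6, A[1][1] + B[1][2] = -2 + 6 = 4, A[1][2] + B[2][2] = 8 + 7 = 15) = -6 (attained at k = 0)
  C[2][0] = min over k of (A[2][0] + B[0][0] = 5 + 10 = 15, A[2][1] + B[1][0] = -2 + 4 = 2, A[2][2] + B[2][0] = -1 + 2 = 1) = 1 (attained at k = 2)
  C[2][1] = min over k of (A[2][0] + B[0][1] = 5 + 0 = 5, A[2][1] + B[1][1] = -2 + 10 = 8, A[2][2] + B[2][1] = -1 + 10 = 9) = 5 (attained at k = 0)
  C[2][2] = min over k of (A[2][0] + B[0][2] = 5 + -3 = 2, A[2][1] + B[1][2] = -2 + 6 = 4, A[2][2] + B[2][2] = -1 + 7 = 6) = 2 (attained at k = 0)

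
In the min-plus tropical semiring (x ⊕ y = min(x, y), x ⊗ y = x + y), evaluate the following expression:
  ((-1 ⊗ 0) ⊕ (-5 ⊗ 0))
((-1 ⊗ 0) ⊕ (-5 ⊗ 0)) = -5

Expand innermost to outermost. Recall ⊕ takes the minimum of its arguments and ⊗ takes their sum. Working out the expression ((-1 ⊗ 0) ⊕ (-5 ⊗ 0)) gives -5.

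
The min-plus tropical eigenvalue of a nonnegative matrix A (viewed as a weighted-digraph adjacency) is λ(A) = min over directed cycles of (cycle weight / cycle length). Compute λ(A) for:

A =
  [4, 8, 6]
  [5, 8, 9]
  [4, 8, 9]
λ(A) = 4

Enumerate directed cycles and compute their means (weight / length). Sample:
  cycle 0 → 0: weight = 4, length = 1, mean = 4/1 ≈ 4.000
  cycle 1 → 1: weight = 8, length = 1, mean = 8/1 ≈ 8.000
  cycle 2 → 2: weight = 9, length = 1, mean = 9/1 ≈ 9.000
  cycle 0 → 1 → 0: weight = 13, length = 2, mean = 13/2 ≈ 6.500
  cycle 0 → 2 → 0: weight = 10, length = 2, mean = 10/2 ≈ 5.000
  cycle 1 → 0 → 1: weight = 13, length = 2, mean = 13/2 ≈ 6.500
Minimum mean = 4.000, attained e.g. along the cycle 0 → 0 with weight 4 and length 1. So λ(A) = 4/1 = 4.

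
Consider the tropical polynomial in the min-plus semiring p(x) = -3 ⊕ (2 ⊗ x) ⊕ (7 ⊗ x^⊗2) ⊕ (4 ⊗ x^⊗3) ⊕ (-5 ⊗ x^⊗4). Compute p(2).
p(2) = -3

A tropical monomial a ⊗ x^⊗i evaluates to a + i · x. Evaluating each term at x = 2:
  Term 0 contributes -3 + 0 · 2 = -3
  Term 1 contributes 2 + 1 · 2 = 4
  Term 2 contributes 7 + 2 · 2 = 11
  Term 3 contributes 4 + 3 · 2 = 10
  Term 4 contributes -5 + 4 · 2 = 3
p(2) = ⊕ of these = min[-3, 4, 11, 10, 3] = -3.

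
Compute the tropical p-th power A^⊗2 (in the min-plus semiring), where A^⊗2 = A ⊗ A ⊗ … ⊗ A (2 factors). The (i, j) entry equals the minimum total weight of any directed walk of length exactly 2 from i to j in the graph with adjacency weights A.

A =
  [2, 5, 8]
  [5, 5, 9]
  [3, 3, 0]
A^⊗2 =
  [4, 7, 8]
  [7, 10, 9]
  [3, 3, 0]

Each entry (A^⊗2)_ij equals the minimum over all length-2 walks i = v_0 → v_1 → … → v_2 = j of Σ_t A[v_t][v_{t+1}]. For example, for (i, j) = (0, 2) we minimise over 3 possible intermediate vertex sequences; the minimum is 8, attained along the walk 0 → 2 → 2.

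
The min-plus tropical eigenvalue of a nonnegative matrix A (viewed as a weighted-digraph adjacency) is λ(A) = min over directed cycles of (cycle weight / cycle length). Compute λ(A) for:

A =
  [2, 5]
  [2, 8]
λ(A) = 2

Enumerate directed cycles and compute their means (weight / length). Sample:
  cycle 0 → 0: weight = 2, length = 1, mean = 2/1 ≈ 2.000
  cycle 1 → 1: weight = 8, length = 1, mean = 8/1 ≈ 8.000
  cycle 0 → 1 → 0: weight = 7, length = 2, mean = 7/2 ≈ 3.500
  cycle 1 → 0 → 1: weight = 7, length = 2, mean = 7/2 ≈ 3.500
Minimum mean = 2.000, attained e.g. along the cycle 0 → 0 with weight 2 and length 1. So λ(A) = 2/1 = 2.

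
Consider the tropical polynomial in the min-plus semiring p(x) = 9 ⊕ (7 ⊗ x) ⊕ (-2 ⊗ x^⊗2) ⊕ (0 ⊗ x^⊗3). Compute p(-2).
p(-2) = -6

A tropical monomial a ⊗ x^⊗i evaluates to a + i · x. Evaluating each term at x = -2:
  Term 0 contributes 9 + 0 · -2 = 9
  Term 1 contributes 7 + 1 · -2 = 5
  Term 2 contributes -2 + 2 · -2 = -6
  Term 3 contributes 0 + 3 · -2 = -6
p(-2) = ⊕ of these = min[9, 5, -6, -6] = -6.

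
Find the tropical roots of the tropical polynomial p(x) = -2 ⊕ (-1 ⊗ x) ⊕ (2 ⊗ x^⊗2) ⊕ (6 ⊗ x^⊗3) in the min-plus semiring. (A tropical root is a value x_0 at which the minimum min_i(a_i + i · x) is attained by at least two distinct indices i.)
Roots: {-4, -3, -1}

Each tropical root is a break point of the lower envelope of the lines y = a_i + i · x (there are 4 lines, with slopes 0, 1, ..., 3). Only the lines that attain the minimum somewhere contribute to roots; other lines are dominated. Here the surviving (envelope) indices are i = 3, i = 2, i = 1, i = 0.
Intersections between consecutive envelope lines give the roots: for adjacent envelope indices i < j the intersection is x = (a_i − a_j) / (j − i). Reading off the sorted break points: {-4, -3, -1}.
Verification: at each break x_0, at least two indices attain the minimum of min_i(a_i + i · x_0).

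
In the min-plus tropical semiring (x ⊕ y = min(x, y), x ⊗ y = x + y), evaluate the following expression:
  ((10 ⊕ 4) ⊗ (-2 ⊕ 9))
((10 ⊕ 4) ⊗ (-2 ⊕ 9)) = 2

Expand innermost to outermost. Recall ⊕ takes the minimum of its arguments and ⊗ takes their sum. Working out the expression ((10 ⊕ 4) ⊗ (-2 ⊕ 9)) gives 2.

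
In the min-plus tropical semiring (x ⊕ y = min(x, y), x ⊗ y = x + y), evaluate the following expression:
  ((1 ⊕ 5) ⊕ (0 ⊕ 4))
((1 ⊕ 5) ⊕ (0 ⊕ 4)) = 0

Expand innermost to outermost. Recall ⊕ takes the minimum of its arguments and ⊗ takes their sum. Working out the expression ((1 ⊕ 5) ⊕ (0 ⊕ 4)) gives 0.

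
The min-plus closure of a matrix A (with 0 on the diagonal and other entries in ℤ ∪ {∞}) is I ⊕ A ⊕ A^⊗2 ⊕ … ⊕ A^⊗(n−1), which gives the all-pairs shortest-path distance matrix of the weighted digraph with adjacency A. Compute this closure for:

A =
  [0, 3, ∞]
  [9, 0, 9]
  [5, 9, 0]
Closure =
  [0, 3, 12]
  [9, 0, 9]
  [5, 8, 0]

This is the Floyd-Warshall all-pairs shortest-path computation. For each intermediate vertex k = 0, 1, …, 2, update dist[i][j] ← min(dist[i][j], dist[i][k] + dist[k][j]). The final matrix gives, for each (i, j), the minimum total weight of any directed path from i to j (possibly empty when i = j).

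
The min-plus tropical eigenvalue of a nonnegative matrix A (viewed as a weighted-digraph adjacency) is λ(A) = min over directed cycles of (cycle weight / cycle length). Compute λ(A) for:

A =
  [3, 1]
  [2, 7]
λ(A) = 3/2

Enumerate directed cycles and compute their means (weight / length). Sample:
  cycle 0 → 0: weight = 3, length = 1, mean = 3/1 ≈ 3.000
  cycle 1 → 1: weight = 7, length = 1, mean = 7/1 ≈ 7.000
  cycle 0 → 1 → 0: weight = 3, length = 2, mean = 3/2 ≈ 1.500
  cycle 1 → 0 → 1: weight = 3, length = 2, mean = 3/2 ≈ 1.500
Minimum mean = 1.500, attained e.g. along the cycle 0 → 1 → 0 with weight 3 and length 2. So λ(A) = 3/2 = 3/2.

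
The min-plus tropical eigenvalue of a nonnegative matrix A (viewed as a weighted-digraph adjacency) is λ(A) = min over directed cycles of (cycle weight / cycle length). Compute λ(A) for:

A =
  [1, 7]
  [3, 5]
λ(A) = 1

Enumerate directed cycles and compute their means (weight / length). Sample:
  cycle 0 → 0: weight = 1, length = 1, mean = 1/1 ≈ 1.000
  cycle 1 → 1: weight = 5, length = 1, mean = 5/1 ≈ 5.000
  cycle 0 → 1 → 0: weight = 10, length = 2, mean = 10/2 ≈ 5.000
  cycle 1 → 0 → 1: weight = 10, length = 2, mean = 10/2 ≈ 5.000
Minimum mean = 1.000, attained e.g. along the cycle 0 → 0 with weight 1 and length 1. So λ(A) = 1/1 = 1.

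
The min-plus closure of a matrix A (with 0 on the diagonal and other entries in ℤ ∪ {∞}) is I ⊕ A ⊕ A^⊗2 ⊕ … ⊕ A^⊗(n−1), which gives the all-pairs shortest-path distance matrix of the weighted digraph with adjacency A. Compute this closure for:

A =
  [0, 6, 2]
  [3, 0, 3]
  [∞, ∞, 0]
Closure =
  [0, 6, 2]
  [3, 0, 3]
  [∞, ∞, 0]

This is the Floyd-Warshall all-pairs shortest-path computation. For each intermediate vertex k = 0, 1, …, 2, update dist[i][j] ← min(dist[i][j], dist[i][k] + dist[k][j]). The final matrix gives, for each (i, j), the minimum total weight of any directed path from i to j (possibly empty when i = j).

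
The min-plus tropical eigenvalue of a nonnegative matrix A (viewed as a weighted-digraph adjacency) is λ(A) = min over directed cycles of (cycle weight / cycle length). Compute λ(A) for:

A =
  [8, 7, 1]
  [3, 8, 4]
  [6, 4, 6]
λ(A) = 8/3

Enumerate directed cycles and compute their means (weight / length). Sample:
  cycle 0 → 0: weight = 8, length = 1, mean = 8/1 ≈ 8.000
  cycle 1 → 1: weight = 8, length = 1, mean = 8/1 ≈ 8.000
  cycle 2 → 2: weight = 6, length = 1, mean = 6/1 ≈ 6.000
  cycle 0 → 1 → 0: weight = 10, length = 2, mean = 10/2 ≈ 5.000
  cycle 0 → 2 → 0: weight = 7, length = 2, mean = 7/2 ≈ 3.500
  cycle 1 → 0 → 1: weight = 10, length = 2, mean = 10/2 ≈ 5.000
Minimum mean = 2.667, attained e.g. along the cycle 0 → 2 → 1 → 0 with weight 8 and length 3. So λ(A) = 8/3 = 8/3.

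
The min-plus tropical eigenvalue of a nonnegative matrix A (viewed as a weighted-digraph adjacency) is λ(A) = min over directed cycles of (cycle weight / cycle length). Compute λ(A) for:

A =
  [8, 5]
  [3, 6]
λ(A) = 4

Enumerate directed cycles and compute their means (weight / length). Sample:
  cycle 0 → 0: weight = 8, length = 1, mean = 8/1 ≈ 8.000
  cycle 1 → 1: weight = 6, length = 1, mean = 6/1 ≈ 6.000
  cycle 0 → 1 → 0: weight = 8, length = 2, mean = 8/2 ≈ 4.000
  cycle 1 → 0 → 1: weight = 8, length = 2, mean = 8/2 ≈ 4.000
Minimum mean = 4.000, attained e.g. along the cycle 0 → 1 → 0 with weight 8 and length 2. So λ(A) = 8/2 = 4.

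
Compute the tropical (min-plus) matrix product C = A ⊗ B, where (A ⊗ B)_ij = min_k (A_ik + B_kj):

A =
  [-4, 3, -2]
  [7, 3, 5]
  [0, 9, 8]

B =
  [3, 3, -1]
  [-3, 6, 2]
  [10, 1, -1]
A ⊗ B =
  [-1, -1, -5]
  [0, 6, 4]
  [3, 3, -1]

Apply the min-plus product entry-by-entry:
  C[0][0] = min over k of (A[0][0] + B[0][0] = -4 + 3 = -1, A[0][1] + B[1][0] = 3 + -3 = 0, A[0][2] + B[2][0] = -2 + 10 = 8) = -1 (attained at k = 0)
  C[0][1] = min over k of (A[0][0] + B[0][1] = -4 + 3 = -1, A[0][1] + B[1][1] = 3 + 6 = 9, A[0][2] + B[2][1] = -2 + 1 = -1) = -1 (attained at k = 0)
  C[0][2] = min over k of (A[0][0] + B[0][2] = -4 + -1 = -5, A[0][1] + B[1][2] = 3 + 2 = 5, A[0][2] + B[2][2] = -2 + -1 = -3) = -5 (attained at k = 0)
  C[1][0] = min over k of (A[1][0] + B[0][0] = 7 + 3 = 10, A[1][1] + B[1][0] = 3 + -3 = 0, A[1][2] + B[2][0] = 5 + 10 = 15) = 0 (attained at k = 1)
  C[1][1] = min over k of (A[1][0] + B[0][1] = 7 + 3 = 10, A[1][1] + B[1][1] = 3 + 6 = 9, A[1][2] + B[2][1] = 5 + 1 = 6) = 6 (attained at k = 2)
  C[1][2] = min over k of (A[1][0] + B[0][2] = 7 + -1 = 6, A[1][1] + B[1][2] = 3 + 2 = 5, A[1][2] + B[2][2] = 5 + -1 = 4) = 4 (attained at k = 2)
  C[2][0] = min over k of (A[2][0] + B[0][0] = 0 + 3 = 3, A[2][1] + B[1][0] = 9 + -3 = 6, A[2][2] + B[2][0] = 8 + 10 = 18) = 3 (attained at k = 0)
  C[2][1] = min over k of (A[2][0] + B[0][1] = 0 + 3 = 3, A[2][1] + B[1][1] = 9 + 6 = 15, A[2][2] + B[2][1] = 8 + 1 = 9) = 3 (attained at k = 0)
  C[2][2] = min over k of (A[2][0] + B[0][2] = 0 + -1 = -1, A[2][1] + B[1][2] = 9 + 2 = 11, A[2][2] + B[2][2] = 8 + -1 = 7) = -1 (attained at k = 0)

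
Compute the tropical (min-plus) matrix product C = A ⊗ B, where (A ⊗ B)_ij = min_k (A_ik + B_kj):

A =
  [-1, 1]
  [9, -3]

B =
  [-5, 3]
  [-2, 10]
A ⊗ B =
  [-6, 2]
  [-5, 7]

Apply the min-plus product entry-by-entry:
  C[0][0] = min over k of (A[0][0] + B[0][0] = -1 + -5 = -6, A[0][1] + B[1][0] = 1 + -2 = -1) = -6 (attained at k = 0)
  C[0][1] = min over k of (A[0][0] + B[0][1] = -1 + 3 = 2, A[0][1] + B[1][1] = 1 + 10 = 11) = 2 (attained at k = 0)
  C[1][0] = min over k of (A[1][0] + B[0][0] = 9 + -5 = 4, A[1][1] + B[1][0] = -3 + -2 = -5) = -5 (attained at k = 1)
  C[1][1] = min over k of (A[1][0] + B[0][1] = 9 + 3 = 12, A[1][1] + B[1][1] = -3 + 10 = 7) = 7 (attained at k = 1)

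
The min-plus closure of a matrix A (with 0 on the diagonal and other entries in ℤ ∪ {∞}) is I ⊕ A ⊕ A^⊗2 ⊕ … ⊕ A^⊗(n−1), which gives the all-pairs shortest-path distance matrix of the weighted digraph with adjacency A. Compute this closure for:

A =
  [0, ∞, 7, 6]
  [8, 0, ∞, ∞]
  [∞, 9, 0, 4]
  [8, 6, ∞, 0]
Closure =
  [0, 12, 7, 6]
  [8, 0, 15, 14]
  [12, 9, 0, 4]
  [8, 6, 15, 0]

This is the Floyd-Warshall all-pairs shortest-path computation. For each intermediate vertex k = 0, 1, …, 3, update dist[i][j] ← min(dist[i][j], dist[i][k] + dist[k][j]). The final matrix gives, for each (i, j), the minimum total weight of any directed path from i to j (possibly empty when i = j).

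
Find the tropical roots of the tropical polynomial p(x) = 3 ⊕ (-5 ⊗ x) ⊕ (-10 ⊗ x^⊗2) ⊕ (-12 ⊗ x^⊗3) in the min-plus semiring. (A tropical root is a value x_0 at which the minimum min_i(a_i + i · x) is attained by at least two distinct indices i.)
Roots: {2, 5, 8}

Each tropical root is a break point of the lower envelope of the lines y = a_i + i · x (there are 4 lines, with slopes 0, 1, ..., 3). Only the lines that attain the minimum somewhere contribute to roots; other lines are dominated. Here the surviving (envelope) indices are i = 3, i = 2, i = 1, i = 0.
Intersections between consecutive envelope lines give the roots: for adjacent envelope indices i < j the intersection is x = (a_i − a_j) / (j − i). Reading off the sorted break points: {2, 5, 8}.
Verification: at each break x_0, at least two indices attain the minimum of min_i(a_i + i · x_0).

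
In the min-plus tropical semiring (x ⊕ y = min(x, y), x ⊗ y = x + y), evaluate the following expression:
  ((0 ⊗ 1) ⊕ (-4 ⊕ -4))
((0 ⊗ 1) ⊕ (-4 ⊕ -4)) = -4

Expand innermost to outermost. Recall ⊕ takes the minimum of its arguments and ⊗ takes their sum. Working out the expression ((0 ⊗ 1) ⊕ (-4 ⊕ -4)) gives -4.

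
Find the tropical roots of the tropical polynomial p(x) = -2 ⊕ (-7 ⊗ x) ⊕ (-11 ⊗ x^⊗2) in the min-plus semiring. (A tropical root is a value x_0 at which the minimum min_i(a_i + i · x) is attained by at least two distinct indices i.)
Roots: {4, 5}

Each tropical root is a break point of the lower envelope of the lines y = a_i + i · x (there are 3 lines, with slopes 0, 1, ..., 2). Only the lines that attain the minimum somewhere contribute to roots; other lines are dominated. Here the surviving (envelope) indices are i = 2, i = 1, i = 0.
Intersections between consecutive envelope lines give the roots: for adjacent envelope indices i < j the intersection is x = (a_i − a_j) / (j − i). Reading off the sorted break points: {4, 5}.
Verification: at each break x_0, at least two indices attain the minimum of min_i(a_i + i · x_0).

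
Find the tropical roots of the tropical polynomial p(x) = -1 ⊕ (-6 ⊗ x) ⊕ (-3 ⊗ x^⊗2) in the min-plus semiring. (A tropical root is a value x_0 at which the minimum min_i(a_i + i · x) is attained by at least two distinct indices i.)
Roots: {-3, 5}

Each tropical root is a break point of the lower envelope of the lines y = a_i + i · x (there are 3 lines, with slopes 0, 1, ..., 2). Only the lines that attain the minimum somewhere contribute to roots; other lines are dominated. Here the surviving (envelope) indices are i = 2, i = 1, i = 0.
Intersections between consecutive envelope lines give the roots: for adjacent envelope indices i < j the intersection is x = (a_i − a_j) / (j − i). Reading off the sorted break points: {-3, 5}.
Verification: at each break x_0, at least two indices attain the minimum of min_i(a_i + i · x_0).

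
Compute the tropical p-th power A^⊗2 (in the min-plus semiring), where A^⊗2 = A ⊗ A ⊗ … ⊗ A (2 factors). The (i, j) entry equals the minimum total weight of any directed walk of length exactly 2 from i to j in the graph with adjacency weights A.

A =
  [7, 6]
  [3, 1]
A^⊗2 =
  [9, 7]
  [4, 2]

Each entry (A^⊗2)_ij equals the minimum over all length-2 walks i = v_0 → v_1 → … → v_2 = j of Σ_t A[v_t][v_{t+1}]. For example, for (i, j) = (0, 1) we minimise over 2 possible intermediate vertex sequences; the minimum is 7, attained along the walk 0 → 1 → 1.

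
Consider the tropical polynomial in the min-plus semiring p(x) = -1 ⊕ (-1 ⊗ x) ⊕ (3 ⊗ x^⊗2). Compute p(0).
p(0) = -1

A tropical monomial a ⊗ x^⊗i evaluates to a + i · x. Evaluating each term at x = 0:
  Term 0 contributes -1 + 0 · 0 = -1
  Term 1 contributes -1 + 1 · 0 = -1
  Term 2 contributes 3 + 2 · 0 = 3
p(0) = ⊕ of these = min[-1, -1, 3] = -1.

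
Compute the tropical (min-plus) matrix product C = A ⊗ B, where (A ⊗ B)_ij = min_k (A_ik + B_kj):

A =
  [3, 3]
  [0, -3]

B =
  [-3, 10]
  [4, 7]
A ⊗ B =
  [0, 10]
  [-3, 4]

Apply the min-plus product entry-by-entry:
  C[0][0] = min over k of (A[0][0] + B[0][0] = 3 + -3 = 0, A[0][1] + B[1][0] = 3 + 4 = 7) = 0 (attained at k = 0)
  C[0][1] = min over k of (A[0][0] + B[0][1] = 3 + 10 = 13, A[0][1] + B[1][1] = 3 + 7 = 10) = 10 (attained at k = 1)
  C[1][0] = min over k of (A[1][0] + B[0][0] = 0 + -3 = -3, A[1][1] + B[1][0] = -3 + 4 = 1) = -3 (attained at k = 0)
  C[1][1] = min over k of (A[1][0] + B[0][1] = 0 + 10 = 10, A[1][1] + B[1][1] = -3 + 7 = 4) = 4 (attained at k = 1)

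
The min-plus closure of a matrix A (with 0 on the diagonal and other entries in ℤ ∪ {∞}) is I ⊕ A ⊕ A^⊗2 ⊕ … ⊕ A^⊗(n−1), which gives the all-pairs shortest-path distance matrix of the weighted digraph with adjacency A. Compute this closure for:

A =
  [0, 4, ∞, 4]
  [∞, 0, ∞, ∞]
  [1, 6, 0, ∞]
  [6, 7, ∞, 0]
Closure =
  [0, 4, ∞, 4]
  [∞, 0, ∞, ∞]
  [1, 5, 0, 5]
  [6, 7, ∞, 0]

This is the Floyd-Warshall all-pairs shortest-path computation. For each intermediate vertex k = 0, 1, …, 3, update dist[i][j] ← min(dist[i][j], dist[i][k] + dist[k][j]). The final matrix gives, for each (i, j), the minimum total weight of any directed path from i to j (possibly empty when i = j).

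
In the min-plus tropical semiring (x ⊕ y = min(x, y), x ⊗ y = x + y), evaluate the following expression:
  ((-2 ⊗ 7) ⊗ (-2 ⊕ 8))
((-2 ⊗ 7) ⊗ (-2 ⊕ 8)) = 3

Expand innermost to outermost. Recall ⊕ takes the minimum of its arguments and ⊗ takes their sum. Working out the expression ((-2 ⊗ 7) ⊗ (-2 ⊕ 8)) gives 3.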